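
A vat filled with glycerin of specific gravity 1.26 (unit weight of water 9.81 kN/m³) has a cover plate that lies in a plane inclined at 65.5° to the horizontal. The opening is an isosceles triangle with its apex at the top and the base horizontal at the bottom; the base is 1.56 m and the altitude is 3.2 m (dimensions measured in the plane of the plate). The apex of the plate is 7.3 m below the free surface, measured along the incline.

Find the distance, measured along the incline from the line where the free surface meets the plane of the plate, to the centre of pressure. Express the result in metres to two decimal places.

y_p = 9.49 m

γ = 1.26 × 9.81 = 12.3606 kN/m³.
Let θ = 65.5° be the plate's angle to the horizontal; measure y along the incline from where the plane meets the free surface. Vertical depth h = y·sinθ with sinθ = 0.909961.
With the apex up, the centroid sits 2h/3 = 2 × 3.2/3 = 2.13333 m below the apex, so y_c = 7.3 + 2.13333 = 9.43333 m and h_c = 9.43333 × 0.909961 = 8.58396 m.
A = ½ × 1.56 × 3.2 = 2.496 m².
Resultant F = γ·h_c·A = 12.3606 × 8.58396 × 2.496 = 264.833 kN.
I_c = b·h³/36 = 1.56 × 3.2³/36 = 1.41995 m⁴.
Centre of pressure: y_p = y_c + I_c/(y_c·A) = 9.43333 + 1.41995/(9.43333 × 2.496) = 9.43333 + 0.0603064 = 9.49364 m along the plane.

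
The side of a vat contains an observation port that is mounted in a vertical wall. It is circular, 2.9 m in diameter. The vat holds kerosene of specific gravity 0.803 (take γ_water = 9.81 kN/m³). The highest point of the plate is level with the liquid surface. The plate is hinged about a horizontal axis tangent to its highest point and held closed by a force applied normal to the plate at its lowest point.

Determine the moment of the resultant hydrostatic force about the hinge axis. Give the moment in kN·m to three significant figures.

M ≈ 137 kN·m

γ = 0.803 × 9.81 = 7.87743 kN/m³.
The centroid is at the centre, 1.45 m below the top of the plate, so the centroid depth is h_c = 1.45 m.
A = π(1.45)² = 6.6052 m².
Resultant F = γ·h_c·A = 7.87743 × 1.45 × 6.6052 = 75.4464 kN.
I_c = πr⁴/4 = π × 1.45⁴/4 = 3.47186 m⁴.
Centre of pressure: y_p = y_c + I_c/(y_c·A) = 1.45 + 3.47186/(1.45 × 6.6052) = 1.45 + 0.3625 = 1.8125 m along the plane.
The resultant acts 1.45 + 0.3625 = 1.8125 m (along the plate) below the hinge at the top edge, so the moment about the hinge is M = F × 1.8125 = 75.4464 × 1.8125 = 136.747 kN·m.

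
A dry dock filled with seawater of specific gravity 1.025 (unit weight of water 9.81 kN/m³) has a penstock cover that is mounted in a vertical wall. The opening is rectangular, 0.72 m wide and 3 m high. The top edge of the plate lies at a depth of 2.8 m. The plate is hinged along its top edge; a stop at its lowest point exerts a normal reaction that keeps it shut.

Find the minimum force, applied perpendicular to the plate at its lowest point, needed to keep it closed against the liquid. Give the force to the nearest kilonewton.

P ≈ 52 kN

γ = 1.025 × 9.81 = 10.05525 kN/m³.
The centroid lies 3/2 = 1.5 m below the top edge, so the centroid depth is h_c = 2.8 + 1.5 = 4.3 m.
A = 0.72 × 3 = 2.16 m².
Resultant F = γ·h_c·A = 10.05525 × 4.3 × 2.16 = 93.3932 kN.
I_c = b·h³/12 = 0.72 × 3³/12 = 1.62 m⁴.
Centre of pressure: y_p = y_c + I_c/(y_c·A) = 4.3 + 1.62/(4.3 × 2.16) = 4.3 + 0.174419 = 4.47442 m along the plane.
The resultant acts 1.5 + 0.174419 = 1.67442 m (along the plate) below the hinge at the top edge, so the moment about the hinge is M = F × 1.67442 = 93.3932 × 1.67442 = 156.379 kN·m.
A normal force at the bottom, 3 m from the hinge, must supply this moment: P = 156.379/3 = 52.1263 kN.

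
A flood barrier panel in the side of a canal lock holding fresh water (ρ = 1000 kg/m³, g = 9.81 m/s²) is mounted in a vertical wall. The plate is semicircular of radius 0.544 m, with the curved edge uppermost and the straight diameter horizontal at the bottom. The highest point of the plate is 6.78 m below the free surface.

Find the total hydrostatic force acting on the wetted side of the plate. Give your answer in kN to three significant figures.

F ≈ 32.3 kN

γ = ρg = 1000 × 9.81 = 9810 N/m³ = 9.81 kN/m³.
The centroid lies 4r/(3π) = 0.230881 m above the diameter, so r − 4r/(3π) = 0.544 − 0.230881 = 0.313119 m below the topmost point, so the centroid depth is h_c = 6.78 + 0.313119 = 7.09312 m.
A = πr²/2 = π × 0.544²/2 = 0.464855 m².
Resultant F = γ·h_c·A = 9.81 × 7.09312 × 0.464855 = 32.3462 kN.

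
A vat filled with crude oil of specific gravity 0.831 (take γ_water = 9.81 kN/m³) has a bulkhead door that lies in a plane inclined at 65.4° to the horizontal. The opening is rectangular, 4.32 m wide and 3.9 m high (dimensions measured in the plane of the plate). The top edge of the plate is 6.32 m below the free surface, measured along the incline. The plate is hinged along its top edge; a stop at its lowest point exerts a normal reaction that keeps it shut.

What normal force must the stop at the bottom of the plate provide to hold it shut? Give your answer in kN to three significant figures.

P ≈ 557 kN

γ = 0.831 × 9.81 = 8.15211 kN/m³.
Let θ = 65.4° be the plate's angle to the horizontal; measure y along the incline from where the plane meets the free surface. Vertical depth h = y·sinθ with sinθ = 0.909236.
The centroid lies 3.9/2 = 1.95 m below the top edge, so y_c = 6.32 + 1.95 = 8.27 m and h_c = 8.27 × 0.909236 = 7.51938 m.
A = 4.32 × 3.9 = 16.848 m².
Resultant F = γ·h_c·A = 8.15211 × 7.51938 × 16.848 = 1032.76 kN.
I_c = b·h³/12 = 4.32 × 3.9³/12 = 21.3548 m⁴.
Centre of pressure: y_p = y_c + I_c/(y_c·A) = 8.27 + 21.3548/(8.27 × 16.848) = 8.27 + 0.153265 = 8.42326 m along the plane.
The resultant acts 1.95 + 0.153265 = 2.10326 m (along the plate) below the hinge at the top edge, so the moment about the hinge is M = F × 2.10326 = 1032.76 × 2.10326 = 2172.16 kN·m.
A normal force at the bottom, 3.9 m from the hinge, must supply this moment: P = 2172.16/3.9 = 556.964 kN.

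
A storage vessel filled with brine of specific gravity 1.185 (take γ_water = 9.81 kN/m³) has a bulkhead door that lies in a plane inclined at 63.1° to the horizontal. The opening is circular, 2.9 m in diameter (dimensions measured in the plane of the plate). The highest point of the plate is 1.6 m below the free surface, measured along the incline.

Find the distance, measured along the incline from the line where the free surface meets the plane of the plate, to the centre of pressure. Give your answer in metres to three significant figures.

γ = 1.185 × 9.81 = 11.62485 kN/m³.
Let θ = 63.1° be the plate's angle to the horizontal; measure y along the incline from where the plane meets the free surface. Vertical depth h = y·sinθ with sinθ = 0.891798.
The centroid is at the centre, 1.45 m below the top of the plate, so y_c = 1.6 + 1.45 = 3.05 m and h_c = 3.05 × 0.891798 = 2.71998 m.
A = π(1.45)² = 6.6052 m².
Resultant F = γ·h_c·A = 11.62485 × 2.71998 × 6.6052 = 208.852 kN.
I_c = πr⁴/4 = π × 1.45⁴/4 = 3.47186 m⁴.
Centre of pressure: y_p = y_c + I_c/(y_c·A) = 3.05 + 3.47186/(3.05 × 6.6052) = 3.05 + 0.172336 = 3.22234 m along the plane.

y_p = 3.22 m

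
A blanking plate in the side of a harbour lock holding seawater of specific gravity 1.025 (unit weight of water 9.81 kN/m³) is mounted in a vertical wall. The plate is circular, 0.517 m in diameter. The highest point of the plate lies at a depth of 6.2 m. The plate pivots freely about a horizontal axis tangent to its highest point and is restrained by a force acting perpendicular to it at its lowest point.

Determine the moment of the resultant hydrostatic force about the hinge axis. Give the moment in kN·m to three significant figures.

M ≈ 3.56 kN·m

γ = 1.025 × 9.81 = 10.05525 kN/m³.
The centroid is at the centre, 0.2585 m below the top of the plate, so the centroid depth is h_c = 6.2 + 0.2585 = 6.4585 m.
A = π(0.2585)² = 0.209928 m².
Resultant F = γ·h_c·A = 10.05525 × 6.4585 × 0.209928 = 13.6331 kN.
I_c = πr⁴/4 = π × 0.2585⁴/4 = 0.00350697 m⁴.
Centre of pressure: y_p = y_c + I_c/(y_c·A) = 6.4585 + 0.00350697/(6.4585 × 0.209928) = 6.4585 + 0.0025866 = 6.46109 m along the plane.
The resultant acts 0.2585 + 0.0025866 = 0.261087 m (along the plate) below the hinge at the top edge, so the moment about the hinge is M = F × 0.261087 = 13.6331 × 0.261087 = 3.55943 kN·m.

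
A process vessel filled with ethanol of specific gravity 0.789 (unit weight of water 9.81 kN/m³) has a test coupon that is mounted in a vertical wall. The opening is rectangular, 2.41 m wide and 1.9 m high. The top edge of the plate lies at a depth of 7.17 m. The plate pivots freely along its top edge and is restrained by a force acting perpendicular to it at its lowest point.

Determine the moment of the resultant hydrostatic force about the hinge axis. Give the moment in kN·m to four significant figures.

M ≈ 284.1 kN·m

γ = 0.789 × 9.81 = 7.74009 kN/m³.
The centroid lies 1.9/2 = 0.95 m below the top edge, so the centroid depth is h_c = 7.17 + 0.95 = 8.12 m.
A = 2.41 × 1.9 = 4.579 m².
Resultant F = γ·h_c·A = 7.74009 × 8.12 × 4.579 = 287.788 kN.
I_c = b·h³/12 = 2.41 × 1.9³/12 = 1.37752 m⁴.
Centre of pressure: y_p = y_c + I_c/(y_c·A) = 8.12 + 1.37752/(8.12 × 4.579) = 8.12 + 0.0370486 = 8.15705 m along the plane.
The resultant acts 0.95 + 0.0370486 = 0.987049 m (along the plate) below the hinge at the top edge, so the moment about the hinge is M = F × 0.987049 = 287.788 × 0.987049 = 284.061 kN·m.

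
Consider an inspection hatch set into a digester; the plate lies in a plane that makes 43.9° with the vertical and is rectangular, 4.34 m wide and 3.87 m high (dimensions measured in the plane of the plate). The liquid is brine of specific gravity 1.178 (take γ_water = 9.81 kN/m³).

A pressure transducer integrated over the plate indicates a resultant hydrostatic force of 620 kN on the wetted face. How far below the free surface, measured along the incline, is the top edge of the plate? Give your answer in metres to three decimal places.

γ = 1.178 × 9.81 = 11.55618 kN/m³.
A = 4.34 × 3.87 = 16.7958 m².
From F = γ·h_c·A, the centroid depth is h_c = 620/(11.55618 × 16.7958) = 3.19431 m.
The plate makes 43.9° with the vertical, i.e. θ = 90° − 43.9° = 46.1° to the horizontal. Measuring y along the incline from the free-surface line, vertical depth h = y·sinθ with sinθ = 0.720551.
Along the incline, y_c = h_c/sinθ = 3.19431/0.720551 = 4.43315 m.
The centroid lies 3.87/2 = 1.935 m below the top edge, so the top edge sits at y_top = 4.43315 − 1.935 = 2.49815 m along the incline.

y_top ≈ 2.498 m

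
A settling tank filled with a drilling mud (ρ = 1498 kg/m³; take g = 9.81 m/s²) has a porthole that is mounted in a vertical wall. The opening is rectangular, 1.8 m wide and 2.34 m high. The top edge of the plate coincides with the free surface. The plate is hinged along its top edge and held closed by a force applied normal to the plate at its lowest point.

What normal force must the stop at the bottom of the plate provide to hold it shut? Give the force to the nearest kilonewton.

γ = ρg = 1498 × 9.81 / 1000 = 14.69538 kN/m³.
The centroid lies 2.34/2 = 1.17 m below the top edge, so the centroid depth is h_c = 1.17 m.
A = 1.8 × 2.34 = 4.212 m².
Resultant F = γ·h_c·A = 14.69538 × 1.17 × 4.212 = 72.4194 kN.
I_c = b·h³/12 = 1.8 × 2.34³/12 = 1.92194 m⁴.
Centre of pressure: y_p = y_c + I_c/(y_c·A) = 1.17 + 1.92194/(1.17 × 4.212) = 1.17 + 0.390001 = 1.56 m along the plane.
The resultant acts 1.17 + 0.390001 = 1.56 m (along the plate) below the hinge at the top edge, so the moment about the hinge is M = F × 1.56 = 72.4194 × 1.56 = 112.974 kN·m.
A normal force at the bottom, 2.34 m from the hinge, must supply this moment: P = 112.974/2.34 = 48.2795 kN.

P ≈ 48 kN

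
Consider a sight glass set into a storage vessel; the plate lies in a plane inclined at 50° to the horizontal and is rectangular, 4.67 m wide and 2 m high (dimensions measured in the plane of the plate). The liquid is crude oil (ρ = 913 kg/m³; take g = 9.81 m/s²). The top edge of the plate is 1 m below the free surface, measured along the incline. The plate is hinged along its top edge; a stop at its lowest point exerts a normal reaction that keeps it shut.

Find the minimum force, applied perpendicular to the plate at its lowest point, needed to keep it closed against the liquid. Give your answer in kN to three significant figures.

γ = ρg = 913 × 9.81 / 1000 = 8.95653 kN/m³.
Let θ = 50° be the plate's angle to the horizontal; measure y along the incline from where the plane meets the free surface. Vertical depth h = y·sinθ with sinθ = 0.766044.
The centroid lies 2/2 = 1 m below the top edge, so y_c = 1 + 1 = 2 m and h_c = 2 × 0.766044 = 1.53209 m.
A = 4.67 × 2 = 9.34 m².
Resultant F = γ·h_c·A = 8.95653 × 1.53209 × 9.34 = 128.165 kN.
I_c = b·h³/12 = 4.67 × 2³/12 = 3.11333 m⁴.
Centre of pressure: y_p = y_c + I_c/(y_c·A) = 2 + 3.11333/(2 × 9.34) = 2 + 0.166666 = 2.16667 m along the plane.
The resultant acts 1 + 0.166666 = 1.16667 m (along the plate) below the hinge at the top edge, so the moment about the hinge is M = F × 1.16667 = 128.165 × 1.16667 = 149.526 kN·m.
A normal force at the bottom, 2 m from the hinge, must supply this moment: P = 149.526/2 = 74.763 kN.

P ≈ 74.8 kN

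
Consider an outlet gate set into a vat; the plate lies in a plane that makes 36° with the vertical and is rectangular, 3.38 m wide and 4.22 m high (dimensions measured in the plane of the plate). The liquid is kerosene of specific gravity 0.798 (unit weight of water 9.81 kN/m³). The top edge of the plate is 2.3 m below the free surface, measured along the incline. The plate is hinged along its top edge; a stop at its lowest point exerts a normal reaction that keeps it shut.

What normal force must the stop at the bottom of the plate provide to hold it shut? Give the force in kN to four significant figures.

γ = 0.798 × 9.81 = 7.82838 kN/m³.
The plate makes 36° with the vertical, i.e. θ = 90° − 36° = 54° to the horizontal. Measuring y along the incline from the free-surface line, vertical depth h = y·sinθ with sinθ = 0.809017.
The centroid lies 4.22/2 = 2.11 m below the top edge, so y_c = 2.3 + 2.11 = 4.41 m and h_c = 4.41 × 0.809017 = 3.56776 m.
A = 3.38 × 4.22 = 14.2636 m².
Resultant F = γ·h_c·A = 7.82838 × 3.56776 × 14.2636 = 398.379 kN.
I_c = b·h³/12 = 3.38 × 4.22³/12 = 21.1677 m⁴.
Centre of pressure: y_p = y_c + I_c/(y_c·A) = 4.41 + 21.1677/(4.41 × 14.2636) = 4.41 + 0.336516 = 4.74652 m along the plane.
The resultant acts 2.11 + 0.336516 = 2.44652 m (along the plate) below the hinge at the top edge, so the moment about the hinge is M = F × 2.44652 = 398.379 × 2.44652 = 974.642 kN·m.
A normal force at the bottom, 4.22 m from the hinge, must supply this moment: P = 974.642/4.22 = 230.958 kN.

P ≈ 231.0 kN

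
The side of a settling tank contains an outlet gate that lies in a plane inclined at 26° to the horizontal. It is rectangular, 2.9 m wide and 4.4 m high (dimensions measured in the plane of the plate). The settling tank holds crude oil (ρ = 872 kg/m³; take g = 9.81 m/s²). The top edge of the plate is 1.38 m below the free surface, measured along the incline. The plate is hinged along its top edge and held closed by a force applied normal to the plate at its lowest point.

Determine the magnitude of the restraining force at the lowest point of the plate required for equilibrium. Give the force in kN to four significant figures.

γ = ρg = 872 × 9.81 / 1000 = 8.55432 kN/m³.
Let θ = 26° be the plate's angle to the horizontal; measure y along the incline from where the plane meets the free surface. Vertical depth h = y·sinθ with sinθ = 0.438371.
The centroid lies 4.4/2 = 2.2 m below the top edge, so y_c = 1.38 + 2.2 = 3.58 m and h_c = 3.58 × 0.438371 = 1.56937 m.
A = 2.9 × 4.4 = 12.76 m².
Resultant F = γ·h_c·A = 8.55432 × 1.56937 × 12.76 = 171.302 kN.
I_c = b·h³/12 = 2.9 × 4.4³/12 = 20.5861 m⁴.
Centre of pressure: y_p = y_c + I_c/(y_c·A) = 3.58 + 20.5861/(3.58 × 12.76) = 3.58 + 0.450651 = 4.03065 m along the plane.
The resultant acts 2.2 + 0.450651 = 2.65065 m (along the plate) below the hinge at the top edge, so the moment about the hinge is M = F × 2.65065 = 171.302 × 2.65065 = 454.062 kN·m.
A normal force at the bottom, 4.4 m from the hinge, must supply this moment: P = 454.062/4.4 = 103.196 kN.

P ≈ 103.2 kN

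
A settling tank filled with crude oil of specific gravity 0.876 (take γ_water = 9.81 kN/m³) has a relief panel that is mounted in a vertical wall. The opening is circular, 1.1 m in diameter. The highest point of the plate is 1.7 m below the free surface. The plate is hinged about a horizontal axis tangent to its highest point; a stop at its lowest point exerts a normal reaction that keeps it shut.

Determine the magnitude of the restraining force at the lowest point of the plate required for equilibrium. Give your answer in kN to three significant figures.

P ≈ 9.75 kN

γ = 0.876 × 9.81 = 8.59356 kN/m³.
The centroid is at the centre, 0.55 m below the top of the plate, so the centroid depth is h_c = 1.7 + 0.55 = 2.25 m.
A = π(0.55)² = 0.950332 m².
Resultant F = γ·h_c·A = 8.59356 × 2.25 × 0.950332 = 18.3752 kN.
I_c = πr⁴/4 = π × 0.55⁴/4 = 0.0718688 m⁴.
Centre of pressure: y_p = y_c + I_c/(y_c·A) = 2.25 + 0.0718688/(2.25 × 0.950332) = 2.25 + 0.0336111 = 2.28361 m along the plane.
The resultant acts 0.55 + 0.0336111 = 0.583611 m (along the plate) below the hinge at the top edge, so the moment about the hinge is M = F × 0.583611 = 18.3752 × 0.583611 = 10.724 kN·m.
A normal force at the bottom, 1.1 m from the hinge, must supply this moment: P = 10.724/1.1 = 9.74909 kN.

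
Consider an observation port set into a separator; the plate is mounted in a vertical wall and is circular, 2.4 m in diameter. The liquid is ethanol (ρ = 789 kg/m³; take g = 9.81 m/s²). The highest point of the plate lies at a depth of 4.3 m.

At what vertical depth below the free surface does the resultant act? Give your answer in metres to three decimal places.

h_p = 5.565 m

γ = ρg = 789 × 9.81 / 1000 = 7.74009 kN/m³.
The centroid is at the centre, 1.2 m below the top of the plate, so the centroid depth is h_c = 4.3 + 1.2 = 5.5 m.
A = π(1.2)² = 4.52389 m².
Resultant F = γ·h_c·A = 7.74009 × 5.5 × 4.52389 = 192.584 kN.
I_c = πr⁴/4 = π × 1.2⁴/4 = 1.6286 m⁴.
Centre of pressure: y_p = y_c + I_c/(y_c·A) = 5.5 + 1.6286/(5.5 × 4.52389) = 5.5 + 0.0654545 = 5.56545 m along the plane.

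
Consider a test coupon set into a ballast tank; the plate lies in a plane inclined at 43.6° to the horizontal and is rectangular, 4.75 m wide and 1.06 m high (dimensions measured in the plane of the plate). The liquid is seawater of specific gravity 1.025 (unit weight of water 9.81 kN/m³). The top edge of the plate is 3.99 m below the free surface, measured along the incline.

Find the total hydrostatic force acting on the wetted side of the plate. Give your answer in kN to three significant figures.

F ≈ 158 kN

γ = 1.025 × 9.81 = 10.05525 kN/m³.
Let θ = 43.6° be the plate's angle to the horizontal; measure y along the incline from where the plane meets the free surface. Vertical depth h = y·sinθ with sinθ = 0.689620.
The centroid lies 1.06/2 = 0.53 m below the top edge, so y_c = 3.99 + 0.53 = 4.52 m and h_c = 4.52 × 0.689620 = 3.11708 m.
A = 4.75 × 1.06 = 5.035 m².
Resultant F = γ·h_c·A = 10.05525 × 3.11708 × 5.035 = 157.812 kN.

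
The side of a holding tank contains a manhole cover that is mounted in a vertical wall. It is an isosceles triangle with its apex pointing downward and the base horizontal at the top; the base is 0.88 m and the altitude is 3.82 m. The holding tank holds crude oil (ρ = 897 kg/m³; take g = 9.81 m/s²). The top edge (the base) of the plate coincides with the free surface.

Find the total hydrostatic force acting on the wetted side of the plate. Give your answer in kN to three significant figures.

γ = ρg = 897 × 9.81 / 1000 = 8.79957 kN/m³.
With the apex down, the centroid sits h/3 = 3.82/3 = 1.27333 m below the base (the top edge), so the centroid depth is h_c = 1.27333 m.
A = ½ × 0.88 × 3.82 = 1.6808 m².
Resultant F = γ·h_c·A = 8.79957 × 1.27333 × 1.6808 = 18.833 kN.

F ≈ 18.8 kN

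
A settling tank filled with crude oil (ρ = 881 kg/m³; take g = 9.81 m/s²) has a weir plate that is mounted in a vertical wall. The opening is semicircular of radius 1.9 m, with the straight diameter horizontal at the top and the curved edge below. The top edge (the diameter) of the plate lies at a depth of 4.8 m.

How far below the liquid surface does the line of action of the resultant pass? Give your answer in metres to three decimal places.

h_p = 5.651 m

γ = ρg = 881 × 9.81 / 1000 = 8.64261 kN/m³.
The centroid of a semicircle lies 4r/(3π) = 0.806385 m from the diameter, here below the top edge, so the centroid depth is h_c = 4.8 + 0.806385 = 5.60638 m.
A = πr²/2 = π × 1.9²/2 = 5.67057 m².
Resultant F = γ·h_c·A = 8.64261 × 5.60638 × 5.67057 = 274.76 kN.
I_c = (π/8 − 8/(9π))·r⁴ = 0.109757 × 1.9⁴ = 1.43036 m⁴.
Centre of pressure: y_p = y_c + I_c/(y_c·A) = 5.60638 + 1.43036/(5.60638 × 5.67057) = 5.60638 + 0.0449921 = 5.65137 m along the plane.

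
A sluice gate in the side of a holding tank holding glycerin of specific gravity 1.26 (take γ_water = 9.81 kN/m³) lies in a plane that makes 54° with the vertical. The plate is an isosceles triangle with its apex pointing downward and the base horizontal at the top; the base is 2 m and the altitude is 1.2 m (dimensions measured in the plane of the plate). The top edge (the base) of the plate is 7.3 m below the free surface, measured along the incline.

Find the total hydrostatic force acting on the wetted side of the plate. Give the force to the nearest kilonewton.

γ = 1.26 × 9.81 = 12.3606 kN/m³.
The plate makes 54° with the vertical, i.e. θ = 90° − 54° = 36° to the horizontal. Measuring y along the incline from the free-surface line, vertical depth h = y·sinθ with sinθ = 0.587785.
With the apex down, the centroid sits h/3 = 1.2/3 = 0.4 m below the base (the top edge), so y_c = 7.3 + 0.4 = 7.7 m and h_c = 7.7 × 0.587785 = 4.52594 m.
A = ½ × 2 × 1.2 = 1.2 m².
Resultant F = γ·h_c·A = 12.3606 × 4.52594 × 1.2 = 67.132 kN.

F ≈ 67 kN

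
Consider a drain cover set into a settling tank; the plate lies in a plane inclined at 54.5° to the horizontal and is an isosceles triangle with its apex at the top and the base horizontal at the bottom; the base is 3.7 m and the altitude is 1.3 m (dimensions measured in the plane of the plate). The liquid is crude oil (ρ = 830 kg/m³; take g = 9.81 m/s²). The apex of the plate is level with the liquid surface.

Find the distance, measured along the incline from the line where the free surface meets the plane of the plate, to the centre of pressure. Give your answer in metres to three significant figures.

y_p = 0.975 m

γ = ρg = 830 × 9.81 / 1000 = 8.1423 kN/m³.
Let θ = 54.5° be the plate's angle to the horizontal; measure y along the incline from where the plane meets the free surface. Vertical depth h = y·sinθ with sinθ = 0.814116.
With the apex up, the centroid sits 2h/3 = 2 × 1.3/3 = 0.866667 m below the apex, so y_c = 0.866667 m and h_c = 0.866667 × 0.814116 = 0.705567 m.
A = ½ × 3.7 × 1.3 = 2.405 m².
Resultant F = γ·h_c·A = 8.1423 × 0.705567 × 2.405 = 13.8166 kN.
I_c = b·h³/36 = 3.7 × 1.3³/36 = 0.225803 m⁴.
Centre of pressure: y_p = y_c + I_c/(y_c·A) = 0.866667 + 0.225803/(0.866667 × 2.405) = 0.866667 + 0.108333 = 0.975 m along the plane.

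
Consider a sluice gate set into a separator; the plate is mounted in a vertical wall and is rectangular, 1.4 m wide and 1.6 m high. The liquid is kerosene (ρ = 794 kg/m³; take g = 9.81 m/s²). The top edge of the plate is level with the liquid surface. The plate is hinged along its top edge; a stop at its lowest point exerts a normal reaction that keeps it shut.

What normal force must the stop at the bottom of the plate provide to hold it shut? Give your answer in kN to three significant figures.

γ = ρg = 794 × 9.81 / 1000 = 7.78914 kN/m³.
The centroid lies 1.6/2 = 0.8 m below the top edge, so the centroid depth is h_c = 0.8 m.
A = 1.4 × 1.6 = 2.24 m².
Resultant F = γ·h_c·A = 7.78914 × 0.8 × 2.24 = 13.9581 kN.
I_c = b·h³/12 = 1.4 × 1.6³/12 = 0.477867 m⁴.
Centre of pressure: y_p = y_c + I_c/(y_c·A) = 0.8 + 0.477867/(0.8 × 2.24) = 0.8 + 0.266667 = 1.06667 m along the plane.
The resultant acts 0.8 + 0.266667 = 1.06667 m (along the plate) below the hinge at the top edge, so the moment about the hinge is M = F × 1.06667 = 13.9581 × 1.06667 = 14.8887 kN·m.
A normal force at the bottom, 1.6 m from the hinge, must supply this moment: P = 14.8887/1.6 = 9.30544 kN.

P ≈ 9.31 kN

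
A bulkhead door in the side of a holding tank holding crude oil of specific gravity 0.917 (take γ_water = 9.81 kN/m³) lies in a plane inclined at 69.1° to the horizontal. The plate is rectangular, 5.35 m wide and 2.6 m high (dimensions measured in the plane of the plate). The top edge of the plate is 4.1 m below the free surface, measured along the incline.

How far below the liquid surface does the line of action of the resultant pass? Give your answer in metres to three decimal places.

h_p = 5.142 m

γ = 0.917 × 9.81 = 8.99577 kN/m³.
Let θ = 69.1° be the plate's angle to the horizontal; measure y along the incline from where the plane meets the free surface. Vertical depth h = y·sinθ with sinθ = 0.934204.
The centroid lies 2.6/2 = 1.3 m below the top edge, so y_c = 4.1 + 1.3 = 5.4 m and h_c = 5.4 × 0.934204 = 5.0447 m.
A = 5.35 × 2.6 = 13.91 m².
Resultant F = γ·h_c·A = 8.99577 × 5.0447 × 13.91 = 631.249 kN.
I_c = b·h³/12 = 5.35 × 2.6³/12 = 7.83597 m⁴.
Centre of pressure: y_p = y_c + I_c/(y_c·A) = 5.4 + 7.83597/(5.4 × 13.91) = 5.4 + 0.104321 = 5.50432 m along the plane.
Vertically, h_p = y_p·sinθ = 5.50432 × 0.934204 = 5.14216 m.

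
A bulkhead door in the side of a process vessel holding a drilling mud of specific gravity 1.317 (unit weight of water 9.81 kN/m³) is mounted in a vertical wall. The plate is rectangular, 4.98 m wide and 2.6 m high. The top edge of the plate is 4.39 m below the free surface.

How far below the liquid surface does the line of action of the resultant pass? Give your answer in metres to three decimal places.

h_p = 5.789 m

γ = 1.317 × 9.81 = 12.91977 kN/m³.
The centroid lies 2.6/2 = 1.3 m below the top edge, so the centroid depth is h_c = 4.39 + 1.3 = 5.69 m.
A = 4.98 × 2.6 = 12.948 m².
Resultant F = γ·h_c·A = 12.91977 × 5.69 × 12.948 = 951.853 kN.
I_c = b·h³/12 = 4.98 × 2.6³/12 = 7.29404 m⁴.
Centre of pressure: y_p = y_c + I_c/(y_c·A) = 5.69 + 7.29404/(5.69 × 12.948) = 5.69 + 0.0990041 = 5.789 m along the plane.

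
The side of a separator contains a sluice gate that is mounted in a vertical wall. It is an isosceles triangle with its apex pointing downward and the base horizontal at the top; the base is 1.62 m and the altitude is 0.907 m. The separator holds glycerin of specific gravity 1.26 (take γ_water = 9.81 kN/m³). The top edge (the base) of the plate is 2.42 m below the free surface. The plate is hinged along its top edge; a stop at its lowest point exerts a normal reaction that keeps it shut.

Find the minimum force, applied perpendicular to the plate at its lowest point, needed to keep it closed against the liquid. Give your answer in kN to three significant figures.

γ = 1.26 × 9.81 = 12.3606 kN/m³.
With the apex down, the centroid sits h/3 = 0.907/3 = 0.302333 m below the base (the top edge), so the centroid depth is h_c = 2.42 + 0.302333 = 2.72233 m.
A = ½ × 1.62 × 0.907 = 0.73467 m².
Resultant F = γ·h_c·A = 12.3606 × 2.72233 × 0.73467 = 24.7214 kN.
I_c = b·h³/36 = 1.62 × 0.907³/36 = 0.0335764 m⁴.
Centre of pressure: y_p = y_c + I_c/(y_c·A) = 2.72233 + 0.0335764/(2.72233 × 0.73467) = 2.72233 + 0.0167881 = 2.73912 m along the plane.
The resultant acts 0.302333 + 0.0167881 = 0.319121 m (along the plate) below the hinge at the top edge, so the moment about the hinge is M = F × 0.319121 = 24.7214 × 0.319121 = 7.88912 kN·m.
A normal force at the bottom, 0.907 m from the hinge, must supply this moment: P = 7.88912/0.907 = 8.69804 kN.

P ≈ 8.70 kN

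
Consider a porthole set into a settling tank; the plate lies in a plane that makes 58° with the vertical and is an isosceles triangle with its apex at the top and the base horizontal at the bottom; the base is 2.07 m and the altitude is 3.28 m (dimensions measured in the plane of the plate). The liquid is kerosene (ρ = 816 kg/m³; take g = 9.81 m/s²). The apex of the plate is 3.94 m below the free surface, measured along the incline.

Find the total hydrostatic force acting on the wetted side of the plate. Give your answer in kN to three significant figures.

F ≈ 88.2 kN

γ = ρg = 816 × 9.81 / 1000 = 8.00496 kN/m³.
The plate makes 58° with the vertical, i.e. θ = 90° − 58° = 32° to the horizontal. Measuring y along the incline from the free-surface line, vertical depth h = y·sinθ with sinθ = 0.529919.
With the apex up, the centroid sits 2h/3 = 2 × 3.28/3 = 2.18667 m below the apex, so y_c = 3.94 + 2.18667 = 6.12667 m and h_c = 6.12667 × 0.529919 = 3.24664 m.
A = ½ × 2.07 × 3.28 = 3.3948 m².
Resultant F = γ·h_c·A = 8.00496 × 3.24664 × 3.3948 = 88.2282 kN.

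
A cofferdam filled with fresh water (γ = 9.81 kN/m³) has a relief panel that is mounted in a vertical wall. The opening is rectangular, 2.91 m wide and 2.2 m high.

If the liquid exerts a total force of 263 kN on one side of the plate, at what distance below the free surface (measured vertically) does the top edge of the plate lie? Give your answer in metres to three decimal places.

γ = 9.81 kN/m³.
A = 2.91 × 2.2 = 6.402 m².
From F = γ·h_c·A, the centroid depth is h_c = 263/(9.81 × 6.402) = 4.18766 m.
The centroid lies 2.2/2 = 1.1 m below the top edge, so the top edge sits at h_top = 4.18766 − 1.1 = 3.08766 m below the surface.

d_top ≈ 3.088 m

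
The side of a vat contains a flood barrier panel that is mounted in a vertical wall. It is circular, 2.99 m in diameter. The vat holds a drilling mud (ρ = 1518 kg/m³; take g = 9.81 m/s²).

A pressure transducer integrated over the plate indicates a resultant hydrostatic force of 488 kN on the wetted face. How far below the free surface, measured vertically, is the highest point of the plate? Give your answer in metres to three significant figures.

γ = ρg = 1518 × 9.81 / 1000 = 14.89158 kN/m³.
A = π(1.495)² = 7.02154 m².
From F = γ·h_c·A, the centroid depth is h_c = 488/(14.89158 × 7.02154) = 4.6671 m.
The centroid is at the centre, 1.495 m below the top of the plate, so the highest point sits at h_top = 4.6671 − 1.495 = 3.1721 m below the surface.

d_top ≈ 3.17 m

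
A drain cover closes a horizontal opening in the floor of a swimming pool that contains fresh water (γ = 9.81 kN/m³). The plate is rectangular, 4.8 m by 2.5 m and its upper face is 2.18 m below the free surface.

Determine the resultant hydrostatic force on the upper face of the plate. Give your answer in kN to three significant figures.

F ≈ 257 kN

γ = 9.81 kN/m³.
The plate is horizontal, so pressure is uniform at p = γ·h = 9.81 × 2.18 = 21.3858 kN/m².
A = 4.8 × 2.5 = 12 m².
F = p·A = 21.3858 × 12 = 256.63 kN.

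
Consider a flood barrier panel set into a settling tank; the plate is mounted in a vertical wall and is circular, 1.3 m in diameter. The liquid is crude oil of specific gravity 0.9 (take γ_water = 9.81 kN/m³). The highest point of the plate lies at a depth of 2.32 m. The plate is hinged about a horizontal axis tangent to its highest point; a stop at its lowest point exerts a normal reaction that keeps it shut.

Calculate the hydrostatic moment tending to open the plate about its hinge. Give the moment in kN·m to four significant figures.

γ = 0.9 × 9.81 = 8.829 kN/m³.
The centroid is at the centre, 0.65 m below the top of the plate, so the centroid depth is h_c = 2.32 + 0.65 = 2.97 m.
A = π(0.65)² = 1.32732 m².
Resultant F = γ·h_c·A = 8.829 × 2.97 × 1.32732 = 34.8052 kN.
I_c = πr⁴/4 = π × 0.65⁴/4 = 0.140198 m⁴.
Centre of pressure: y_p = y_c + I_c/(y_c·A) = 2.97 + 0.140198/(2.97 × 1.32732) = 2.97 + 0.0355639 = 3.00556 m along the plane.
The resultant acts 0.65 + 0.0355639 = 0.685564 m (along the plate) below the hinge at the top edge, so the moment about the hinge is M = F × 0.685564 = 34.8052 × 0.685564 = 23.8612 kN·m.

M ≈ 23.86 kN·m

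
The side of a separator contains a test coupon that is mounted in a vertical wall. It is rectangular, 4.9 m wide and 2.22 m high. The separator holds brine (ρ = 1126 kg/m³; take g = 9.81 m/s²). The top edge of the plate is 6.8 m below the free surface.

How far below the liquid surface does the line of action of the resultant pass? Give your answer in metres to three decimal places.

γ = ρg = 1126 × 9.81 / 1000 = 11.04606 kN/m³.
The centroid lies 2.22/2 = 1.11 m below the top edge, so the centroid depth is h_c = 6.8 + 1.11 = 7.91 m.
A = 4.9 × 2.22 = 10.878 m².
Resultant F = γ·h_c·A = 11.04606 × 7.91 × 10.878 = 950.458 kN.
I_c = b·h³/12 = 4.9 × 2.22³/12 = 4.46759 m⁴.
Centre of pressure: y_p = y_c + I_c/(y_c·A) = 7.91 + 4.46759/(7.91 × 10.878) = 7.91 + 0.0519216 = 7.96192 m along the plane.

h_p = 7.962 m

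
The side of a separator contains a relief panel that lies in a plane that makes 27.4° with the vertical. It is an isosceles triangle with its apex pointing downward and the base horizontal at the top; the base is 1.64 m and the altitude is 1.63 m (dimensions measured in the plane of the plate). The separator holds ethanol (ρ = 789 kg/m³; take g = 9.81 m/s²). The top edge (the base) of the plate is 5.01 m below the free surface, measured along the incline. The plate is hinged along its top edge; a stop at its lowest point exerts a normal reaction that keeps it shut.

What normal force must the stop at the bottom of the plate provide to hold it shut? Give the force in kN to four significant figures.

γ = ρg = 789 × 9.81 / 1000 = 7.74009 kN/m³.
The plate makes 27.4° with the vertical, i.e. θ = 90° − 27.4° = 62.6° to the horizontal. Measuring y along the incline from the free-surface line, vertical depth h = y·sinθ with sinθ = 0.887815.
With the apex down, the centroid sits h/3 = 1.63/3 = 0.543333 m below the base (the top edge), so y_c = 5.01 + 0.543333 = 5.55333 m and h_c = 5.55333 × 0.887815 = 4.93033 m.
A = ½ × 1.64 × 1.63 = 1.3366 m².
Resultant F = γ·h_c·A = 7.74009 × 4.93033 × 1.3366 = 51.0063 kN.
I_c = b·h³/36 = 1.64 × 1.63³/36 = 0.19729 m⁴.
Centre of pressure: y_p = y_c + I_c/(y_c·A) = 5.55333 + 0.19729/(5.55333 × 1.3366) = 5.55333 + 0.0265797 = 5.57991 m along the plane.
The resultant acts 0.543333 + 0.0265797 = 0.569913 m (along the plate) below the hinge at the top edge, so the moment about the hinge is M = F × 0.569913 = 51.0063 × 0.569913 = 29.0692 kN·m.
A normal force at the bottom, 1.63 m from the hinge, must supply this moment: P = 29.0692/1.63 = 17.8339 kN.

P ≈ 17.83 kN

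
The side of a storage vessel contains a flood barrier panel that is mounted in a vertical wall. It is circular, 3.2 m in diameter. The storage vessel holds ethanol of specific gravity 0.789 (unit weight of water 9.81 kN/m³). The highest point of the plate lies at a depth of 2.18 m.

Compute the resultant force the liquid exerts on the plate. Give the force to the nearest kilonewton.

F ≈ 235 kN

γ = 0.789 × 9.81 = 7.74009 kN/m³.
The centroid is at the centre, 1.6 m below the top of the plate, so the centroid depth is h_c = 2.18 + 1.6 = 3.78 m.
A = π(1.6)² = 8.04248 m².
Resultant F = γ·h_c·A = 7.74009 × 3.78 × 8.04248 = 235.303 kN.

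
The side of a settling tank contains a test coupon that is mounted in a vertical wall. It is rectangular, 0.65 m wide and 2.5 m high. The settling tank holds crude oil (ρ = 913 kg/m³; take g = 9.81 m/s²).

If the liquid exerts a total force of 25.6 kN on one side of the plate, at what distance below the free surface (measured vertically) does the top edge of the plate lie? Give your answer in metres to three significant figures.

d_top ≈ 0.509 m

γ = ρg = 913 × 9.81 / 1000 = 8.95653 kN/m³.
A = 0.65 × 2.5 = 1.625 m².
From F = γ·h_c·A, the centroid depth is h_c = 25.6/(8.95653 × 1.625) = 1.75892 m.
The centroid lies 2.5/2 = 1.25 m below the top edge, so the top edge sits at h_top = 1.75892 − 1.25 = 0.50892 m below the surface.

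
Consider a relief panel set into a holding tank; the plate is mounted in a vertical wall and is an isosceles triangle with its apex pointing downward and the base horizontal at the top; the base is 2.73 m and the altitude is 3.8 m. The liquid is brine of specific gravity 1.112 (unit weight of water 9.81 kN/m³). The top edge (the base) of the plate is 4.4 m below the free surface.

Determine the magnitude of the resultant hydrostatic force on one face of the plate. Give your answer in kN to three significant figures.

F ≈ 321 kN

γ = 1.112 × 9.81 = 10.90872 kN/m³.
With the apex down, the centroid sits h/3 = 3.8/3 = 1.26667 m below the base (the top edge), so the centroid depth is h_c = 4.4 + 1.26667 = 5.66667 m.
A = ½ × 2.73 × 3.8 = 5.187 m².
Resultant F = γ·h_c·A = 10.90872 × 5.66667 × 5.187 = 320.64 kN.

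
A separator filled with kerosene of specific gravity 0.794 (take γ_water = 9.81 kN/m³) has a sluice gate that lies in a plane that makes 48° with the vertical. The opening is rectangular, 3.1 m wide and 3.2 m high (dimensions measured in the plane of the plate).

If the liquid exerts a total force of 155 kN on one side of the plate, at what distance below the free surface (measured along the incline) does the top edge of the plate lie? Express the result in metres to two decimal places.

γ = 0.794 × 9.81 = 7.78914 kN/m³.
A = 3.1 × 3.2 = 9.92 m².
From F = γ·h_c·A, the centroid depth is h_c = 155/(7.78914 × 9.92) = 2.006 m.
The plate makes 48° with the vertical, i.e. θ = 90° − 48° = 42° to the horizontal. Measuring y along the incline from the free-surface line, vertical depth h = y·sinθ with sinθ = 0.669131.
Along the incline, y_c = h_c/sinθ = 2.006/0.669131 = 2.99792 m.
The centroid lies 3.2/2 = 1.6 m below the top edge, so the top edge sits at y_top = 2.99792 − 1.6 = 1.39792 m along the incline.

y_top ≈ 1.40 m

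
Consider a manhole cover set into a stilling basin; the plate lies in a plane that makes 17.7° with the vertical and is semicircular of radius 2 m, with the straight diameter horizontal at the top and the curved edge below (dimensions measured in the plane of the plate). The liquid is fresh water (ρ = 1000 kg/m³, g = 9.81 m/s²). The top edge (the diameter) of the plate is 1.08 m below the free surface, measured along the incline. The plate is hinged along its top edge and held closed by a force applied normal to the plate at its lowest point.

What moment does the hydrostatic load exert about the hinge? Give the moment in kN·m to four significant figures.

M ≈ 112.6 kN·m

γ = ρg = 1000 × 9.81 = 9810 N/m³ = 9.81 kN/m³.
The plate makes 17.7° with the vertical, i.e. θ = 90° − 17.7° = 72.3° to the horizontal. Measuring y along the incline from the free-surface line, vertical depth h = y·sinθ with sinθ = 0.952661.
The centroid of a semicircle lies 4r/(3π) = 0.848826 m from the diameter, here below the top edge, so y_c = 1.08 + 0.848826 = 1.92883 m and h_c = 1.92883 × 0.952661 = 1.83752 m.
A = πr²/2 = π × 2²/2 = 6.28319 m².
Resultant F = γ·h_c·A = 9.81 × 1.83752 × 6.28319 = 113.261 kN.
I_c = (π/8 − 8/(9π))·r⁴ = 0.109757 × 2⁴ = 1.75611 m⁴.
Centre of pressure: y_p = y_c + I_c/(y_c·A) = 1.92883 + 1.75611/(1.92883 × 6.28319) = 1.92883 + 0.144903 = 2.07373 m along the plane.
The resultant acts 0.848826 + 0.144903 = 0.993729 m (along the plate) below the hinge at the top edge, so the moment about the hinge is M = F × 0.993729 = 113.261 × 0.993729 = 112.551 kN·m.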